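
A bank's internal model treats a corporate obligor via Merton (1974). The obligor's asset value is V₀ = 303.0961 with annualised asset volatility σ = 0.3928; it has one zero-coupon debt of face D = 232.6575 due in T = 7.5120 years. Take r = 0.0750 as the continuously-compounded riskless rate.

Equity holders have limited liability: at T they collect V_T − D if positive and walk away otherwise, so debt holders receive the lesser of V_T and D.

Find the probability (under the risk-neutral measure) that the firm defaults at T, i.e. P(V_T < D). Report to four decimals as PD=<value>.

d₁ = [ln(V₀/D) + (r + σ²/2)T] / (σ√T)
   = [ln(303.0961/232.6575) + (0.0750 + 0.5·0.3928²)·7.5120] / (0.3928·√7.5120)
   = [0.264483 + 1.142920] / 1.076587 = 1.307281
d₂ = d₁ − σ√T = 1.307281 − 1.076587 = 0.230694
risk-neutral PD = N(−d₂) = N(-0.230694) = 0.408776

PD=0.4088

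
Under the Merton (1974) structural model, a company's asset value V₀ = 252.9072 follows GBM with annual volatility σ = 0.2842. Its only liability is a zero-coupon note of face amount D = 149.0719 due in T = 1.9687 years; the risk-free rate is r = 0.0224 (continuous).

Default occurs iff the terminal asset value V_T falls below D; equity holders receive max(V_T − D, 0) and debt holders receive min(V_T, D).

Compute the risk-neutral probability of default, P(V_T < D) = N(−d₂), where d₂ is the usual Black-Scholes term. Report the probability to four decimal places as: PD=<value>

PD=0.1081

d₁ = [ln(V₀/D) + (r + σ²/2)T] / (σ√T)
   = [ln(252.9072/149.0719) + (0.0224 + 0.5·0.2842²)·1.9687] / (0.2842·√1.9687)
   = [0.528594 + 0.123604] / 0.398762 = 1.635558
d₂ = d₁ − σ√T = 1.635558 − 0.398762 = 1.236796
risk-neutral PD = N(−d₂) = N(-1.236796) = 0.108081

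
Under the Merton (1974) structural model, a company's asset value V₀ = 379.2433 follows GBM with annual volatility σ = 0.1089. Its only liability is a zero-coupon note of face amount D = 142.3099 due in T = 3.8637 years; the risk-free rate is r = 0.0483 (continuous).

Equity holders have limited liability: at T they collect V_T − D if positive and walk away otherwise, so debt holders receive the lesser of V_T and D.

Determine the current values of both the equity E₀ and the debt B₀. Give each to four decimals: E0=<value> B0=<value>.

E0=261.1600 B0=118.0833

d₁ = [ln(V₀/D) + (r + σ²/2)T] / (σ√T)
   = [ln(379.2433/142.3099) + (0.0483 + 0.5·0.1089²)·3.8637] / (0.1089·√3.8637)
   = [0.980171 + 0.209527] / 0.214057 = 5.557853
d₂ = d₁ − σ√T = 5.557853 − 0.214057 = 5.343796
N(d₁) = 1.000000,  N(d₂) = 1.000000,  e^(−rT) = 0.829762
E₀ = V₀·N(d₁) − D·e^(−rT)·N(d₂)
   = 379.2433·1.000000 − 142.3099·0.829762·1.000000 = 261.159994
B₀ = V₀ − E₀ = 379.2433 − 261.159994 = 118.083306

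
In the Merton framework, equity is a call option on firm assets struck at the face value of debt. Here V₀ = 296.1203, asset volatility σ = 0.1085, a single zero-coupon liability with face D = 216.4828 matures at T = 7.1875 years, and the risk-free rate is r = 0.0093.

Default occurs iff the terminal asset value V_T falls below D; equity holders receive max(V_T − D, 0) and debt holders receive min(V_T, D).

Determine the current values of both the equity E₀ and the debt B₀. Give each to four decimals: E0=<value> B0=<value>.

d₁ = [ln(V₀/D) + (r + σ²/2)T] / (σ√T)
   = [ln(296.1203/216.4828) + (0.0093 + 0.5·0.1085²)·7.1875] / (0.1085·√7.1875)
   = [0.313255 + 0.109150] / 0.290883 = 1.452146
d₂ = d₁ − σ√T = 1.452146 − 0.290883 = 1.161263
N(d₁) = 0.926770,  N(d₂) = 0.877233,  e^(−rT) = 0.935341
E₀ = V₀·N(d₁) − D·e^(−rT)·N(d₂)
   = 296.1203·0.926770 − 216.4828·0.935341·0.877233 = 96.808569
B₀ = V₀ − E₀ = 296.1203 − 96.808569 = 199.311731

E0=96.8086 B0=199.3117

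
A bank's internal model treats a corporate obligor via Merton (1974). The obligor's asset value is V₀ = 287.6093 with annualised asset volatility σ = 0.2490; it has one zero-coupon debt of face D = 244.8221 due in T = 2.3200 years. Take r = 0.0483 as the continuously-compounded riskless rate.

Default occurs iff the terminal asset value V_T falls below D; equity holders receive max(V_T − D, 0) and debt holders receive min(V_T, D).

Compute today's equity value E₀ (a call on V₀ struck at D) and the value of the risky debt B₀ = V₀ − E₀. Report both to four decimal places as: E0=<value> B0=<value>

d₁ = [ln(V₀/D) + (r + σ²/2)T] / (σ√T)
   = [ln(287.6093/244.8221) + (0.0483 + 0.5·0.2490²)·2.3200] / (0.2490·√2.3200)
   = [0.161071 + 0.183977] / 0.379266 = 0.909780
d₂ = d₁ − σ√T = 0.909780 − 0.379266 = 0.530515
N(d₁) = 0.818531,  N(d₂) = 0.702122,  e^(−rT) = 0.893994
E₀ = V₀·N(d₁) − D·e^(−rT)·N(d₂)
   = 287.6093·0.818531 − 244.8221·0.893994·0.702122 = 81.743853
B₀ = V₀ − E₀ = 287.6093 − 81.743853 = 205.865447

E0=81.7439 B0=205.8654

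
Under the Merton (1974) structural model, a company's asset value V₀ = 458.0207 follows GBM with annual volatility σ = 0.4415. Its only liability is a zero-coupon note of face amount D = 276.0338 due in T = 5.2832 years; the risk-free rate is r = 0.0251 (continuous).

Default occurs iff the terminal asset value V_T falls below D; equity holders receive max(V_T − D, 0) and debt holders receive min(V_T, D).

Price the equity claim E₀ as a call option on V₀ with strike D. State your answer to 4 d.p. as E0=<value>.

d₁ = [ln(V₀/D) + (r + σ²/2)T] / (σ√T)
   = [ln(458.0207/276.0338) + (0.0251 + 0.5·0.4415²)·5.2832] / (0.4415·√5.2832)
   = [0.506391 + 0.647515] / 1.014797 = 1.137080
d₂ = d₁ − σ√T = 1.137080 − 1.014797 = 0.122283
N(d₁) = 0.872248,  N(d₂) = 0.548663,  e^(−rT) = 0.875808
E₀ = V₀·N(d₁) − D·e^(−rT)·N(d₂)
   = 458.0207·0.872248 − 276.0338·0.875808·0.548663 = 266.866846

E0=266.8668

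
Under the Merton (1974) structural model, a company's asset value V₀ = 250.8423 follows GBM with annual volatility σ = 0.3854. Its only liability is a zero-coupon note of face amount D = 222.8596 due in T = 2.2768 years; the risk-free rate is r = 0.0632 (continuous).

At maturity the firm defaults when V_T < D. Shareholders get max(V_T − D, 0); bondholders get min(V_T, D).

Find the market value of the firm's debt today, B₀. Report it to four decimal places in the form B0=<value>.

B0=166.2518

d₁ = [ln(V₀/D) + (r + σ²/2)T] / (σ√T)
   = [ln(250.8423/222.8596) + (0.0632 + 0.5·0.3854²)·2.2768] / (0.3854·√2.2768)
   = [0.118282 + 0.312984] / 0.581533 = 0.741603
d₂ = d₁ − σ√T = 0.741603 − 0.581533 = 0.160070
N(d₁) = 0.770836,  N(d₂) = 0.563587,  e^(−rT) = 0.865980
E₀ = V₀·N(d₁) − D·e^(−rT)·N(d₂)
   = 250.8423·0.770836 − 222.8596·0.865980·0.563587 = 84.590533
B₀ = V₀ − E₀ = 250.8423 − 84.590533 = 166.251767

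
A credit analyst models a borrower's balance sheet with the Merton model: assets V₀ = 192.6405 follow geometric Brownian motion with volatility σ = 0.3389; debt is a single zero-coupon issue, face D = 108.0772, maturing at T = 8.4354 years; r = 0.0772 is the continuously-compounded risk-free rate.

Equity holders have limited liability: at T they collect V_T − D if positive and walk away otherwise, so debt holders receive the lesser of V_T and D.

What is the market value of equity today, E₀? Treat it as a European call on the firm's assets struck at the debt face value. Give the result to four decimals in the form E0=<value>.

d₁ = [ln(V₀/D) + (r + σ²/2)T] / (σ√T)
   = [ln(192.6405/108.0772) + (0.0772 + 0.5·0.3389²)·8.4354] / (0.3389·√8.4354)
   = [0.577980 + 1.135629] / 0.984293 = 1.740954
d₂ = d₁ − σ√T = 1.740954 − 0.984293 = 0.756661
N(d₁) = 0.959154,  N(d₂) = 0.775374,  e^(−rT) = 0.521413
E₀ = V₀·N(d₁) − D·e^(−rT)·N(d₂)
   = 192.6405·0.959154 − 108.0772·0.521413·0.775374 = 141.077430

E0=141.0774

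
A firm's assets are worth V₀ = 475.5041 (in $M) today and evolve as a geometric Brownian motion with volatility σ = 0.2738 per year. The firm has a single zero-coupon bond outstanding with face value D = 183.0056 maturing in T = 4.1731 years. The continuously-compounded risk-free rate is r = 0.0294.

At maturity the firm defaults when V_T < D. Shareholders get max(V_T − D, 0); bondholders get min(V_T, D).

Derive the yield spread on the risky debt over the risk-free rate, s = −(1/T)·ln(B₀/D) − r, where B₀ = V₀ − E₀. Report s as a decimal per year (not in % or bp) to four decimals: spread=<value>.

d₁ = [ln(V₀/D) + (r + σ²/2)T] / (σ√T)
   = [ln(475.5041/183.0056) + (0.0294 + 0.5·0.2738²)·4.1731] / (0.2738·√4.1731)
   = [0.954859 + 0.279110] / 0.559323 = 2.206183
d₂ = d₁ − σ√T = 2.206183 − 0.559323 = 1.646859
N(d₁) = 0.986314,  N(d₂) = 0.950207,  e^(−rT) = 0.884539
E₀ = V₀·N(d₁) − D·e^(−rT)·N(d₂)
   = 475.5041·0.986314 − 183.0056·0.884539·0.950207 = 315.181367
B₀ = V₀ − E₀ = 475.5041 − 315.181367 = 160.322733
spread = −(1/T)·ln(B₀/D) − r = −(1/4.1731)·ln(160.322733/183.0056) − 0.0294 = 0.00230973

spread=0.0023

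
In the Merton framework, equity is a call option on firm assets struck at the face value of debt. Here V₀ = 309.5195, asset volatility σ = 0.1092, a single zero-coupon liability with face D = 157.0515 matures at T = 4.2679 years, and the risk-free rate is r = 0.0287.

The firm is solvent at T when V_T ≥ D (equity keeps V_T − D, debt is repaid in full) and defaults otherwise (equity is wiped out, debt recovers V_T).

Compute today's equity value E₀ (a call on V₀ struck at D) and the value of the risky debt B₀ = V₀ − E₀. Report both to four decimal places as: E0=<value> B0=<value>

d₁ = [ln(V₀/D) + (r + σ²/2)T] / (σ√T)
   = [ln(309.5195/157.0515) + (0.0287 + 0.5·0.1092²)·4.2679] / (0.1092·√4.2679)
   = [0.678447 + 0.147935] / 0.225595 = 3.663122
d₂ = d₁ − σ√T = 3.663122 − 0.225595 = 3.437527
N(d₁) = 0.999875,  N(d₂) = 0.999706,  e^(−rT) = 0.884716
E₀ = V₀·N(d₁) − D·e^(−rT)·N(d₂)
   = 309.5195·0.999875 − 157.0515·0.884716·0.999706 = 170.575769
B₀ = V₀ − E₀ = 309.5195 − 170.575769 = 138.943731

E0=170.5758 B0=138.9437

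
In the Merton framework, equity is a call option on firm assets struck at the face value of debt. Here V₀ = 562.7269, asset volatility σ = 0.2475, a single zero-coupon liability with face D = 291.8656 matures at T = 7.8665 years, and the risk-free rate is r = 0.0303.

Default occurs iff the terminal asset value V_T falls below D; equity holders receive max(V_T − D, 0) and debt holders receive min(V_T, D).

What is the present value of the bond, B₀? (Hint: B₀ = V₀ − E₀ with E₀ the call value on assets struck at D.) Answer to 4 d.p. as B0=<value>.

d₁ = [ln(V₀/D) + (r + σ²/2)T] / (σ√T)
   = [ln(562.7269/291.8656) + (0.0303 + 0.5·0.2475²)·7.8665] / (0.2475·√7.8665)
   = [0.656501 + 0.479291] / 0.694170 = 1.636187
d₂ = d₁ − σ√T = 1.636187 − 0.694170 = 0.942017
N(d₁) = 0.949100,  N(d₂) = 0.826908,  e^(−rT) = 0.787923
E₀ = V₀·N(d₁) − D·e^(−rT)·N(d₂)
   = 562.7269·0.949100 − 291.8656·0.787923·0.826908 = 343.921922
B₀ = V₀ − E₀ = 562.7269 − 343.921922 = 218.804978

B0=218.8050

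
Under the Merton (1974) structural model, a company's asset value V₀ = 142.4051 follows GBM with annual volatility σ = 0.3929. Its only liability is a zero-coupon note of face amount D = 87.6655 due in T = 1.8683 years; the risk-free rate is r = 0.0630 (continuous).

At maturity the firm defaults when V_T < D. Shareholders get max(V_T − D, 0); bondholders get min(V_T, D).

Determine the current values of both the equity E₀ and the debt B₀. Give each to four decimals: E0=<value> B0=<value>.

d₁ = [ln(V₀/D) + (r + σ²/2)T] / (σ√T)
   = [ln(142.4051/87.6655) + (0.0630 + 0.5·0.3929²)·1.8683] / (0.3929·√1.8683)
   = [0.485147 + 0.261908] / 0.537038 = 1.391065
d₂ = d₁ − σ√T = 1.391065 − 0.537038 = 0.854027
N(d₁) = 0.917897,  N(d₂) = 0.803455,  e^(−rT) = 0.888960
E₀ = V₀·N(d₁) − D·e^(−rT)·N(d₂)
   = 142.4051·0.917897 − 87.6655·0.888960·0.803455 = 68.099085
B₀ = V₀ − E₀ = 142.4051 − 68.099085 = 74.306015

E0=68.0991 B0=74.3060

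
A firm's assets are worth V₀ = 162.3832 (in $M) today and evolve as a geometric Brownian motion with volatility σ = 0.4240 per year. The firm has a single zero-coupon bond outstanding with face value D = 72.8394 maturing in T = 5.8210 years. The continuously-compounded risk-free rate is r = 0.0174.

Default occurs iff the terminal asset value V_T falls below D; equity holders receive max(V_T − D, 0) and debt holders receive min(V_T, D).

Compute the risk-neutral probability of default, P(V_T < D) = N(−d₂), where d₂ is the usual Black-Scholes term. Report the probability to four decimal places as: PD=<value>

PD=0.3552

d₁ = [ln(V₀/D) + (r + σ²/2)T] / (σ√T)
   = [ln(162.3832/72.8394) + (0.0174 + 0.5·0.4240²)·5.8210] / (0.4240·√5.8210)
   = [0.801702 + 0.624523] / 1.022974 = 1.394195
d₂ = d₁ − σ√T = 1.394195 − 1.022974 = 0.371221
risk-neutral PD = N(−d₂) = N(-0.371221) = 0.355237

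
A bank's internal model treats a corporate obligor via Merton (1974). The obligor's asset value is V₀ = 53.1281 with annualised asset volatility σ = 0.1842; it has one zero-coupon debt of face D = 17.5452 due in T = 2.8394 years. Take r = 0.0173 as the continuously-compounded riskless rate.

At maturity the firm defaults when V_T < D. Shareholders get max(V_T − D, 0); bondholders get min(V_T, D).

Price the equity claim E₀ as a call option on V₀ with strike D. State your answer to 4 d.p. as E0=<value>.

d₁ = [ln(V₀/D) + (r + σ²/2)T] / (σ√T)
   = [ln(53.1281/17.5452) + (0.0173 + 0.5·0.1842²)·2.8394] / (0.1842·√2.8394)
   = [1.107926 + 0.097292] / 0.310387 = 3.882955
d₂ = d₁ − σ√T = 3.882955 − 0.310387 = 3.572569
N(d₁) = 0.999948,  N(d₂) = 0.999823,  e^(−rT) = 0.952065
E₀ = V₀·N(d₁) − D·e^(−rT)·N(d₂)
   = 53.1281·0.999948 − 17.5452·0.952065·0.999823 = 36.424134

E0=36.4241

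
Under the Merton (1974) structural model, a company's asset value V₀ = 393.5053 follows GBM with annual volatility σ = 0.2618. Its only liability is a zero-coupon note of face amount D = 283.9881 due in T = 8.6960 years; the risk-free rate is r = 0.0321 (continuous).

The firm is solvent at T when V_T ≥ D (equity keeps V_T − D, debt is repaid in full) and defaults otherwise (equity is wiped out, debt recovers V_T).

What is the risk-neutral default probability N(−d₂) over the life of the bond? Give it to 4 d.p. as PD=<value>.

d₁ = [ln(V₀/D) + (r + σ²/2)T] / (σ√T)
   = [ln(393.5053/283.9881) + (0.0321 + 0.5·0.2618²)·8.6960] / (0.2618·√8.6960)
   = [0.326162 + 0.577150] / 0.772022 = 1.170061
d₂ = d₁ − σ√T = 1.170061 − 0.772022 = 0.398040
risk-neutral PD = N(−d₂) = N(-0.398040) = 0.345300

PD=0.3453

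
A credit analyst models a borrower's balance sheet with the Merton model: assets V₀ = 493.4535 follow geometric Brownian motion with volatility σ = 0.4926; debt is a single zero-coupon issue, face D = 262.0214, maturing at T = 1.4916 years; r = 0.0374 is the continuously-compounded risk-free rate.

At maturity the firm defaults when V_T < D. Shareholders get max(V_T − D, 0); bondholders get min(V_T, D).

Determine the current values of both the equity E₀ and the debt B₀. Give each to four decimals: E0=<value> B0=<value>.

d₁ = [ln(V₀/D) + (r + σ²/2)T] / (σ√T)
   = [ln(493.4535/262.0214) + (0.0374 + 0.5·0.4926²)·1.4916] / (0.4926·√1.4916)
   = [0.633002 + 0.236758] / 0.601618 = 1.445703
d₂ = d₁ − σ√T = 1.445703 − 0.601618 = 0.844085
N(d₁) = 0.925870,  N(d₂) = 0.800689,  e^(−rT) = 0.945742
E₀ = V₀·N(d₁) − D·e^(−rT)·N(d₂)
   = 493.4535·0.925870 − 262.0214·0.945742·0.800689 = 258.459251
B₀ = V₀ − E₀ = 493.4535 − 258.459251 = 234.994249

E0=258.4593 B0=234.9942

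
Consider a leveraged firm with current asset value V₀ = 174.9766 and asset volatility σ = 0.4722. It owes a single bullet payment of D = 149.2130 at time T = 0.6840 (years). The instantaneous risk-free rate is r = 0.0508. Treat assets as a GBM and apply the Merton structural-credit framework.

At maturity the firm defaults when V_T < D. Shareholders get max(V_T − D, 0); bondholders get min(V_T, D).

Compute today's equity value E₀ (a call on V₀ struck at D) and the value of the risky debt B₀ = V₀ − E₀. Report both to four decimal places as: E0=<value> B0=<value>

d₁ = [ln(V₀/D) + (r + σ²/2)T] / (σ√T)
   = [ln(174.9766/149.2130) + (0.0508 + 0.5·0.4722²)·0.6840] / (0.4722·√0.6840)
   = [0.159277 + 0.111004] / 0.390530 = 0.692089
d₂ = d₁ − σ√T = 0.692089 − 0.390530 = 0.301559
N(d₁) = 0.755559,  N(d₂) = 0.618506,  e^(−rT) = 0.965850
E₀ = V₀·N(d₁) − D·e^(−rT)·N(d₂)
   = 174.9766·0.755559 − 149.2130·0.965850·0.618506 = 43.067775
B₀ = V₀ − E₀ = 174.9766 − 43.067775 = 131.908825

E0=43.0678 B0=131.9088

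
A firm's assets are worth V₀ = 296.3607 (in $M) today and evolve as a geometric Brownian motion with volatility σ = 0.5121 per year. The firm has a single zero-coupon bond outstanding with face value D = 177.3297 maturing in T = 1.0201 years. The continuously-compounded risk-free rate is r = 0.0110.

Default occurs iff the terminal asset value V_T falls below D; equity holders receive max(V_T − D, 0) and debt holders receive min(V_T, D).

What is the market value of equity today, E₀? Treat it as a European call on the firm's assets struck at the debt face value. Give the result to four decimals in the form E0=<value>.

E0=130.3613

d₁ = [ln(V₀/D) + (r + σ²/2)T] / (σ√T)
   = [ln(296.3607/177.3297) + (0.0110 + 0.5·0.5121²)·1.0201] / (0.5121·√1.0201)
   = [0.513567 + 0.144980] / 0.517221 = 1.273240
d₂ = d₁ − σ√T = 1.273240 − 0.517221 = 0.756019
N(d₁) = 0.898534,  N(d₂) = 0.775181,  e^(−rT) = 0.988842
E₀ = V₀·N(d₁) − D·e^(−rT)·N(d₂)
   = 296.3607·0.898534 − 177.3297·0.988842·0.775181 = 130.361262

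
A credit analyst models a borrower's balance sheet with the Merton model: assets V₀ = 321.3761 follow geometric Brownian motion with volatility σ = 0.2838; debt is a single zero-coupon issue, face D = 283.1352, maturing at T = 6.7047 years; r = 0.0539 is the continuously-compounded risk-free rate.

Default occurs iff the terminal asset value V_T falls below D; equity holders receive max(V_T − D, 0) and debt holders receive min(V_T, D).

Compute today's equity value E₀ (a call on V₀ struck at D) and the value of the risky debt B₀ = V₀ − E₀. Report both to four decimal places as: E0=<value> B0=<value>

E0=151.1602 B0=170.2159

d₁ = [ln(V₀/D) + (r + σ²/2)T] / (σ√T)
   = [ln(321.3761/283.1352) + (0.0539 + 0.5·0.2838²)·6.7047] / (0.2838·√6.7047)
   = [0.126688 + 0.631390] / 0.734856 = 1.031600
d₂ = d₁ − σ√T = 1.031600 − 0.734856 = 0.296745
N(d₁) = 0.848870,  N(d₂) = 0.616669,  e^(−rT) = 0.696712
E₀ = V₀·N(d₁) − D·e^(−rT)·N(d₂)
   = 321.3761·0.848870 − 283.1352·0.696712·0.616669 = 151.160196
B₀ = V₀ − E₀ = 321.3761 − 151.160196 = 170.215904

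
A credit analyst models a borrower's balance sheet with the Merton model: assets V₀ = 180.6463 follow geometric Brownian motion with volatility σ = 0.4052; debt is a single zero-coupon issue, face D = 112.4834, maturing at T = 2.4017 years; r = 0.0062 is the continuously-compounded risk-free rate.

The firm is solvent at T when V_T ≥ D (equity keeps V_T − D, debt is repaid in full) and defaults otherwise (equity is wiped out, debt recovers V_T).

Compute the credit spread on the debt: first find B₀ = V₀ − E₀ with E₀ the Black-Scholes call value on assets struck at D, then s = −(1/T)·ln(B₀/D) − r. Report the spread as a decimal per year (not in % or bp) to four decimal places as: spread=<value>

spread=0.0426

d₁ = [ln(V₀/D) + (r + σ²/2)T] / (σ√T)
   = [ln(180.6463/112.4834) + (0.0062 + 0.5·0.4052²)·2.4017] / (0.4052·√2.4017)
   = [0.473735 + 0.212055] / 0.627955 = 1.092100
d₂ = d₁ − σ√T = 1.092100 − 0.627955 = 0.464144
N(d₁) = 0.862605,  N(d₂) = 0.678728,  e^(−rT) = 0.985220
E₀ = V₀·N(d₁) − D·e^(−rT)·N(d₂)
   = 180.6463·0.862605 − 112.4834·0.985220·0.678728 = 80.609260
B₀ = V₀ − E₀ = 180.6463 − 80.609260 = 100.037040
spread = −(1/T)·ln(B₀/D) − r = −(1/2.4017)·ln(100.037040/112.4834) − 0.0062 = 0.04262589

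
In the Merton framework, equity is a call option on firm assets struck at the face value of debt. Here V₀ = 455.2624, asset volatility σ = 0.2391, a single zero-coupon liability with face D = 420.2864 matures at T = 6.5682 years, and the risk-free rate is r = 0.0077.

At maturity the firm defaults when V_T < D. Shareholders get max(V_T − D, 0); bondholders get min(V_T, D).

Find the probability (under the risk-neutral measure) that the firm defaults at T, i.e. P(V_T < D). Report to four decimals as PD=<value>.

d₁ = [ln(V₀/D) + (r + σ²/2)T] / (σ√T)
   = [ln(455.2624/420.2864) + (0.0077 + 0.5·0.2391²)·6.5682] / (0.2391·√6.5682)
   = [0.079938 + 0.238323] / 0.612777 = 0.519374
d₂ = d₁ − σ√T = 0.519374 − 0.612777 = -0.093403
risk-neutral PD = N(−d₂) = N(0.093403) = 0.537208

PD=0.5372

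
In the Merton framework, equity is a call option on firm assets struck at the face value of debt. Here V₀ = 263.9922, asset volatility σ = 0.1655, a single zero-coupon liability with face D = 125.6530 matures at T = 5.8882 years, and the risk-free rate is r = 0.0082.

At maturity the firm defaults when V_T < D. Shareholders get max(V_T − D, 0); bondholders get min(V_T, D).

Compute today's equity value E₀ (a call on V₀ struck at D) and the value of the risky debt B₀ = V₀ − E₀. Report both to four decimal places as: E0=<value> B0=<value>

E0=144.9104 B0=119.0818

d₁ = [ln(V₀/D) + (r + σ²/2)T] / (σ√T)
   = [ln(263.9922/125.6530) + (0.0082 + 0.5·0.1655²)·5.8882] / (0.1655·√5.8882)
   = [0.742395 + 0.128923] / 0.401596 = 2.169639
d₂ = d₁ − σ√T = 2.169639 − 0.401596 = 1.768043
N(d₁) = 0.984983,  N(d₂) = 0.961473,  e^(−rT) = 0.952864
E₀ = V₀·N(d₁) − D·e^(−rT)·N(d₂)
   = 263.9922·0.984983 − 125.6530·0.952864·0.961473 = 144.910427
B₀ = V₀ − E₀ = 263.9922 − 144.910427 = 119.081773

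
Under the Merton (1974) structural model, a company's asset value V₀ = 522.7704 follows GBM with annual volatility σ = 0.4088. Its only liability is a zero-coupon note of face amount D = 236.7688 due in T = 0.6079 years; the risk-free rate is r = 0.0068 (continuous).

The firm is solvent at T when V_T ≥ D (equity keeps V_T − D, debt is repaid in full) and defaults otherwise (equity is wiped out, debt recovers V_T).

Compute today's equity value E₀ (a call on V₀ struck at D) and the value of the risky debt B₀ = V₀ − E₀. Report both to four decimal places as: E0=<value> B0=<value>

E0=287.2016 B0=235.5688

d₁ = [ln(V₀/D) + (r + σ²/2)T] / (σ√T)
   = [ln(522.7704/236.7688) + (0.0068 + 0.5·0.4088²)·0.6079] / (0.4088·√0.6079)
   = [0.792058 + 0.054929] / 0.318733 = 2.657357
d₂ = d₁ − σ√T = 2.657357 − 0.318733 = 2.338624
N(d₁) = 0.996062,  N(d₂) = 0.990323,  e^(−rT) = 0.995875
E₀ = V₀·N(d₁) − D·e^(−rT)·N(d₂)
   = 522.7704·0.996062 − 236.7688·0.995875·0.990323 = 287.201617
B₀ = V₀ − E₀ = 522.7704 − 287.201617 = 235.568783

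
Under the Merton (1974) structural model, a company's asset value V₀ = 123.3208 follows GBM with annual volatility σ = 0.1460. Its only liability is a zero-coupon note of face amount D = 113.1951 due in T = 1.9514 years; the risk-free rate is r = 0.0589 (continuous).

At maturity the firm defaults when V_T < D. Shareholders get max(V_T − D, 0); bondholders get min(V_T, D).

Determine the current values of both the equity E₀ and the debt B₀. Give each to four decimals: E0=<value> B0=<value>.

d₁ = [ln(V₀/D) + (r + σ²/2)T] / (σ√T)
   = [ln(123.3208/113.1951) + (0.0589 + 0.5·0.1460²)·1.9514] / (0.1460·√1.9514)
   = [0.085676 + 0.135735] / 0.203951 = 1.085612
d₂ = d₁ − σ√T = 1.085612 − 0.203951 = 0.881661
N(d₁) = 0.861175,  N(d₂) = 0.811020,  e^(−rT) = 0.891422
E₀ = V₀·N(d₁) − D·e^(−rT)·N(d₂)
   = 123.3208·0.861175 − 113.1951·0.891422·0.811020 = 24.365117
B₀ = V₀ − E₀ = 123.3208 − 24.365117 = 98.955683

E0=24.3651 B0=98.9557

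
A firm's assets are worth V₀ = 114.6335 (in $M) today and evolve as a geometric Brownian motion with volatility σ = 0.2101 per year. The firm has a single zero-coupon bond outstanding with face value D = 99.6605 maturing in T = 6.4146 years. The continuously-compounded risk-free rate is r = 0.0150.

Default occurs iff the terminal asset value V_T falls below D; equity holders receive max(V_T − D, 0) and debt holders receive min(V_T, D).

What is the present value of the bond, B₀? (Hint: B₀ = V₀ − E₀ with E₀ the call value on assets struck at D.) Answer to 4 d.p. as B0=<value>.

B0=79.0293

d₁ = [ln(V₀/D) + (r + σ²/2)T] / (σ√T)
   = [ln(114.6335/99.6605) + (0.0150 + 0.5·0.2101²)·6.4146] / (0.2101·√6.4146)
   = [0.139971 + 0.237796] / 0.532122 = 0.709925
d₂ = d₁ − σ√T = 0.709925 − 0.532122 = 0.177803
N(d₁) = 0.761125,  N(d₂) = 0.570561,  e^(−rT) = 0.908265
E₀ = V₀·N(d₁) − D·e^(−rT)·N(d₂)
   = 114.6335·0.761125 − 99.6605·0.908265·0.570561 = 35.604228
B₀ = V₀ − E₀ = 114.6335 − 35.604228 = 79.029272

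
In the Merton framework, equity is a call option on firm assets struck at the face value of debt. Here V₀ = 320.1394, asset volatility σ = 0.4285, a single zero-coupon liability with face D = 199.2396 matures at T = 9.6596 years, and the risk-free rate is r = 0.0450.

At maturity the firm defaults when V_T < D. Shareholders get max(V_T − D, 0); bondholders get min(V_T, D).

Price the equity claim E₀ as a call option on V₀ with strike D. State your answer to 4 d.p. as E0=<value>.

d₁ = [ln(V₀/D) + (r + σ²/2)T] / (σ√T)
   = [ln(320.1394/199.2396) + (0.0450 + 0.5·0.4285²)·9.6596] / (0.4285·√9.6596)
   = [0.474248 + 1.321492] / 1.331774 = 1.348383
d₂ = d₁ − σ√T = 1.348383 − 1.331774 = 0.016609
N(d₁) = 0.911232,  N(d₂) = 0.506626,  e^(−rT) = 0.647471
E₀ = V₀·N(d₁) − D·e^(−rT)·N(d₂)
   = 320.1394·0.911232 − 199.2396·0.647471·0.506626 = 226.365753

E0=226.3658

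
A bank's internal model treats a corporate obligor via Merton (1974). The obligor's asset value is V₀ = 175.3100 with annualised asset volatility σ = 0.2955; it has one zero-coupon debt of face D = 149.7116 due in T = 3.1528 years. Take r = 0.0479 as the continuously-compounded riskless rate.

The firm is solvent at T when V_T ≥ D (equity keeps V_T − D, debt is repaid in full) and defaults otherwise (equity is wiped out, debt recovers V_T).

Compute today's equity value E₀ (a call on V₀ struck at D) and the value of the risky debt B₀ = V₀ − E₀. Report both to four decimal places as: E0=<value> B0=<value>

d₁ = [ln(V₀/D) + (r + σ²/2)T] / (σ√T)
   = [ln(175.3100/149.7116) + (0.0479 + 0.5·0.2955²)·3.1528] / (0.2955·√3.1528)
   = [0.157845 + 0.288671] / 0.524694 = 0.851003
d₂ = d₁ − σ√T = 0.851003 − 0.524694 = 0.326310
N(d₁) = 0.802616,  N(d₂) = 0.627905,  e^(−rT) = 0.859831
E₀ = V₀·N(d₁) − D·e^(−rT)·N(d₂)
   = 175.3100·0.802616 − 149.7116·0.859831·0.627905 = 59.878505
B₀ = V₀ − E₀ = 175.3100 − 59.878505 = 115.431495

E0=59.8785 B0=115.4315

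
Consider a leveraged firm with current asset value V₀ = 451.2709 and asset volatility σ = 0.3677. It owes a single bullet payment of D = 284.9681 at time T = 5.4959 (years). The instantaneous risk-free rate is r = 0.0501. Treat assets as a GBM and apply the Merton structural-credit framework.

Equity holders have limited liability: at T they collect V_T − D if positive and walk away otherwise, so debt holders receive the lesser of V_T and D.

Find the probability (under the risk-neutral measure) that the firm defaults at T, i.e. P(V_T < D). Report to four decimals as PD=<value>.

PD=0.3366

d₁ = [ln(V₀/D) + (r + σ²/2)T] / (σ√T)
   = [ln(451.2709/284.9681) + (0.0501 + 0.5·0.3677²)·5.4959] / (0.3677·√5.4959)
   = [0.459691 + 0.646876] / 0.862011 = 1.283703
d₂ = d₁ − σ√T = 1.283703 − 0.862011 = 0.421692
risk-neutral PD = N(−d₂) = N(-0.421692) = 0.336625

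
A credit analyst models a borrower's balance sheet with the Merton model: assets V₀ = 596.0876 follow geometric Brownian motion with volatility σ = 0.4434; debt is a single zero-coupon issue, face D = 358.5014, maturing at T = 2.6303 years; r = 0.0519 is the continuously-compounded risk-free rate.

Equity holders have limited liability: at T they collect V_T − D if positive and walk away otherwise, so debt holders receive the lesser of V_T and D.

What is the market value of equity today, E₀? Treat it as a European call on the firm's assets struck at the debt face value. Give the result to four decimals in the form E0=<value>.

d₁ = [ln(V₀/D) + (r + σ²/2)T] / (σ√T)
   = [ln(596.0876/358.5014) + (0.0519 + 0.5·0.4434²)·2.6303] / (0.4434·√2.6303)
   = [0.508455 + 0.395076] / 0.719115 = 1.256448
d₂ = d₁ − σ√T = 1.256448 − 0.719115 = 0.537333
N(d₁) = 0.895523,  N(d₂) = 0.704481,  e^(−rT) = 0.872395
E₀ = V₀·N(d₁) − D·e^(−rT)·N(d₂)
   = 596.0876·0.895523 − 358.5014·0.872395·0.704481 = 313.480291

E0=313.4803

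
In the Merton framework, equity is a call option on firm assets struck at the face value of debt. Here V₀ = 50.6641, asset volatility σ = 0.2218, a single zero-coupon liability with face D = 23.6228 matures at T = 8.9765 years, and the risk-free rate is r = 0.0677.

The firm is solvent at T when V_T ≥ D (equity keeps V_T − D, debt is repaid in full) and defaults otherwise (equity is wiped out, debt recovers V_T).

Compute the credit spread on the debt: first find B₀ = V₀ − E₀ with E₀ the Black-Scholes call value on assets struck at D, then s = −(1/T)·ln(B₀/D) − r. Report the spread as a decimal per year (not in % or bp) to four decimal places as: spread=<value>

spread=0.0010

d₁ = [ln(V₀/D) + (r + σ²/2)T] / (σ√T)
   = [ln(50.6641/23.6228) + (0.0677 + 0.5·0.2218²)·8.9765] / (0.2218·√8.9765)
   = [0.763005 + 0.828510] / 0.664531 = 2.394945
d₂ = d₁ − σ√T = 2.394945 − 0.664531 = 1.730415
N(d₁) = 0.991689,  N(d₂) = 0.958222,  e^(−rT) = 0.544597
E₀ = V₀·N(d₁) − D·e^(−rT)·N(d₂)
   = 50.6641·0.991689 − 23.6228·0.544597·0.958222 = 37.915573
B₀ = V₀ − E₀ = 50.6641 − 37.915573 = 12.748527
spread = −(1/T)·ln(B₀/D) − r = −(1/8.9765)·ln(12.748527/23.6228) − 0.0677 = 0.00101237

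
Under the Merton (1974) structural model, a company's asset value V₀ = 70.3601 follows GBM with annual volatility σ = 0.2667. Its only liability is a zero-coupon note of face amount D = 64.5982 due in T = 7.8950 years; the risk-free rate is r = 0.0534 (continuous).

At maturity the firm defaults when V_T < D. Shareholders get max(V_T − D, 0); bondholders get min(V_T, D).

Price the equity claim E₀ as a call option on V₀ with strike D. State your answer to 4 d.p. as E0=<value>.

d₁ = [ln(V₀/D) + (r + σ²/2)T] / (σ√T)
   = [ln(70.3601/64.5982) + (0.0534 + 0.5·0.2667²)·7.8950] / (0.2667·√7.8950)
   = [0.085440 + 0.702374] / 0.749375 = 1.051295
d₂ = d₁ − σ√T = 1.051295 − 0.749375 = 0.301920
N(d₁) = 0.853438,  N(d₂) = 0.618644,  e^(−rT) = 0.656001
E₀ = V₀·N(d₁) − D·e^(−rT)·N(d₂)
   = 70.3601·0.853438 − 64.5982·0.656001·0.618644 = 33.832076

E0=33.8321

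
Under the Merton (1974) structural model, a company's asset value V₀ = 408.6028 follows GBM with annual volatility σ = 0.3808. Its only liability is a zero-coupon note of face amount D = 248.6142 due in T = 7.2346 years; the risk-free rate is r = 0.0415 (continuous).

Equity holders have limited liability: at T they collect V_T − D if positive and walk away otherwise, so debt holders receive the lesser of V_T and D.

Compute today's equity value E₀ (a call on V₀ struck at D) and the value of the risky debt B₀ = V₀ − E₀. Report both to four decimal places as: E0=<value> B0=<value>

d₁ = [ln(V₀/D) + (r + σ²/2)T] / (σ√T)
   = [ln(408.6028/248.6142) + (0.0415 + 0.5·0.3808²)·7.2346] / (0.3808·√7.2346)
   = [0.496841 + 0.824776] / 1.024246 = 1.290332
d₂ = d₁ − σ√T = 1.290332 − 1.024246 = 0.266086
N(d₁) = 0.901532,  N(d₂) = 0.604913,  e^(−rT) = 0.740643
E₀ = V₀·N(d₁) − D·e^(−rT)·N(d₂)
   = 408.6028·0.901532 − 248.6142·0.740643·0.604913 = 256.983168
B₀ = V₀ − E₀ = 408.6028 − 256.983168 = 151.619632

E0=256.9832 B0=151.6196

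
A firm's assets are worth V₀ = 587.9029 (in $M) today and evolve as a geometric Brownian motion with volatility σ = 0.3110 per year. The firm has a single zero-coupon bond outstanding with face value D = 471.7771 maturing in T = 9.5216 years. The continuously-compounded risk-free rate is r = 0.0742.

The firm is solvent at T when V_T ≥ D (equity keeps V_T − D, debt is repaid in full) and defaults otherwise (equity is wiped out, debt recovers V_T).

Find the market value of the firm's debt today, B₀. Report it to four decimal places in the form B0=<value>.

d₁ = [ln(V₀/D) + (r + σ²/2)T] / (σ√T)
   = [ln(587.9029/471.7771) + (0.0742 + 0.5·0.3110²)·9.5216] / (0.3110·√9.5216)
   = [0.220055 + 1.166972] / 0.959655 = 1.445339
d₂ = d₁ − σ√T = 1.445339 − 0.959655 = 0.485683
N(d₁) = 0.925819,  N(d₂) = 0.686404,  e^(−rT) = 0.493367
E₀ = V₀·N(d₁) − D·e^(−rT)·N(d₂)
   = 587.9029·0.925819 − 471.7771·0.493367·0.686404 = 384.524663
B₀ = V₀ − E₀ = 587.9029 − 384.524663 = 203.378237

B0=203.3782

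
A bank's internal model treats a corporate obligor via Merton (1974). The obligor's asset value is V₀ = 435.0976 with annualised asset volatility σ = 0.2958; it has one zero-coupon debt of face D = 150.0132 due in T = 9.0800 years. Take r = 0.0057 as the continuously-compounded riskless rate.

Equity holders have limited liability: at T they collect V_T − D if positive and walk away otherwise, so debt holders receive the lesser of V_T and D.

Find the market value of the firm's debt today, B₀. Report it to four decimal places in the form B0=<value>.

B0=132.0151

d₁ = [ln(V₀/D) + (r + σ²/2)T] / (σ√T)
   = [ln(435.0976/150.0132) + (0.0057 + 0.5·0.2958²)·9.0800] / (0.2958·√9.0800)
   = [1.064847 + 0.448995] / 0.891335 = 1.698398
d₂ = d₁ − σ√T = 1.698398 − 0.891335 = 0.807063
N(d₁) = 0.955284,  N(d₂) = 0.790185,  e^(−rT) = 0.949561
E₀ = V₀·N(d₁) − D·e^(−rT)·N(d₂)
   = 435.0976·0.955284 − 150.0132·0.949561·0.790185 = 303.082477
B₀ = V₀ − E₀ = 435.0976 − 303.082477 = 132.015123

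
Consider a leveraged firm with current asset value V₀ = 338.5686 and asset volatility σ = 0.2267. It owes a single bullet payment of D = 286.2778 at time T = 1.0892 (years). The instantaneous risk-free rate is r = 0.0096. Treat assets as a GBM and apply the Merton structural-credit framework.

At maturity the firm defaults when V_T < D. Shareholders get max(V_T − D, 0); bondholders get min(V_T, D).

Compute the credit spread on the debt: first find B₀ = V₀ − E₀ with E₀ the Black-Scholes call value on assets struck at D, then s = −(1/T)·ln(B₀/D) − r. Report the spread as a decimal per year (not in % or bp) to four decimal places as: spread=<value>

d₁ = [ln(V₀/D) + (r + σ²/2)T] / (σ√T)
   = [ln(338.5686/286.2778) + (0.0096 + 0.5·0.2267²)·1.0892] / (0.2267·√1.0892)
   = [0.167764 + 0.038445] / 0.236595 = 0.871570
d₂ = d₁ − σ√T = 0.871570 − 0.236595 = 0.634975
N(d₁) = 0.808278,  N(d₂) = 0.737278,  e^(−rT) = 0.989598
E₀ = V₀·N(d₁) − D·e^(−rT)·N(d₂)
   = 338.5686·0.808278 − 286.2778·0.989598·0.737278 = 64.786965
B₀ = V₀ − E₀ = 338.5686 − 64.786965 = 273.781635
spread = −(1/T)·ln(B₀/D) − r = −(1/1.0892)·ln(273.781635/286.2778) − 0.0096 = 0.03137671

spread=0.0314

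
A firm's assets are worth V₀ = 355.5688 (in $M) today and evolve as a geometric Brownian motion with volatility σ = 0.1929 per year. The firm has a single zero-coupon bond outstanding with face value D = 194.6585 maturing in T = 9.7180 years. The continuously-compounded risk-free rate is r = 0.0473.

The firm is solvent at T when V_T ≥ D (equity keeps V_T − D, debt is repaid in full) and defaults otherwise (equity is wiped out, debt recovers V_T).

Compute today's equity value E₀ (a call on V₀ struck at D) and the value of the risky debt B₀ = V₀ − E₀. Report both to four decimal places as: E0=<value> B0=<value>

d₁ = [ln(V₀/D) + (r + σ²/2)T] / (σ√T)
   = [ln(355.5688/194.6585) + (0.0473 + 0.5·0.1929²)·9.7180] / (0.1929·√9.7180)
   = [0.602472 + 0.640467] / 0.601341 = 2.066946
d₂ = d₁ − σ√T = 2.066946 − 0.601341 = 1.465605
N(d₁) = 0.980630,  N(d₂) = 0.928622,  e^(−rT) = 0.631497
E₀ = V₀·N(d₁) − D·e^(−rT)·N(d₂)
   = 355.5688·0.980630 − 194.6585·0.631497·0.928622 = 234.529453
B₀ = V₀ − E₀ = 355.5688 − 234.529453 = 121.039347

E0=234.5295 B0=121.0393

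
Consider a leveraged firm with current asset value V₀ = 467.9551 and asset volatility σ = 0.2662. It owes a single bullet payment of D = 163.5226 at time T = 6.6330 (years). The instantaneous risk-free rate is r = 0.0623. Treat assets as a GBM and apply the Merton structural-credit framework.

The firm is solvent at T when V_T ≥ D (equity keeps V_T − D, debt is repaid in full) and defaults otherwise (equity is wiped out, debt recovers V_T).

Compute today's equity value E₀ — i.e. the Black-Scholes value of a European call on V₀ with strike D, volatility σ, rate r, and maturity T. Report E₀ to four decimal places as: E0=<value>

d₁ = [ln(V₀/D) + (r + σ²/2)T] / (σ√T)
   = [ln(467.9551/163.5226) + (0.0623 + 0.5·0.2662²)·6.6330] / (0.2662·√6.6330)
   = [1.051421 + 0.648251] / 0.685588 = 2.479146
d₂ = d₁ − σ√T = 2.479146 − 0.685588 = 1.793559
N(d₁) = 0.993415,  N(d₂) = 0.963558,  e^(−rT) = 0.661506
E₀ = V₀·N(d₁) − D·e^(−rT)·N(d₂)
   = 467.9551·0.993415 − 163.5226·0.661506·0.963558 = 360.644420

E0=360.6444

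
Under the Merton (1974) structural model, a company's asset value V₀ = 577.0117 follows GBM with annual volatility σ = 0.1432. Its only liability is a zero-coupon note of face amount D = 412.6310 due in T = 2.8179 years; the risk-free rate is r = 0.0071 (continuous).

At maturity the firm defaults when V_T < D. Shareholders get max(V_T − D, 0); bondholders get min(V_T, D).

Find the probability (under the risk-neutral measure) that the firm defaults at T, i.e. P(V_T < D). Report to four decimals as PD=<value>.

d₁ = [ln(V₀/D) + (r + σ²/2)T] / (σ√T)
   = [ln(577.0117/412.6310) + (0.0071 + 0.5·0.1432²)·2.8179] / (0.1432·√2.8179)
   = [0.335309 + 0.048899] / 0.240384 = 1.598309
d₂ = d₁ − σ√T = 1.598309 − 0.240384 = 1.357925
risk-neutral PD = N(−d₂) = N(-1.357925) = 0.087244

PD=0.0872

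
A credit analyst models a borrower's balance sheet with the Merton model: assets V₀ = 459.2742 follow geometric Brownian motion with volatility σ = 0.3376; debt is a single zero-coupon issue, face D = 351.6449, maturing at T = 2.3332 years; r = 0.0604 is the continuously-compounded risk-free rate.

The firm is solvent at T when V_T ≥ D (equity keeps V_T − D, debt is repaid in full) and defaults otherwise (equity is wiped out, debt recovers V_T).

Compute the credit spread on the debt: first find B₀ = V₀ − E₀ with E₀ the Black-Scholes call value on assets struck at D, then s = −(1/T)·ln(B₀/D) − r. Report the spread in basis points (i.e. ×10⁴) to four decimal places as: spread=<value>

spread=337.4893

d₁ = [ln(V₀/D) + (r + σ²/2)T] / (σ√T)
   = [ln(459.2742/351.6449) + (0.0604 + 0.5·0.3376²)·2.3332] / (0.3376·√2.3332)
   = [0.267026 + 0.273887] / 0.515678 = 1.048935
d₂ = d₁ − σ√T = 1.048935 − 0.515678 = 0.533258
N(d₁) = 0.852896,  N(d₂) = 0.703072,  e^(−rT) = 0.868554
E₀ = V₀·N(d₁) − D·e^(−rT)·N(d₂)
   = 459.2742·0.852896 − 351.6449·0.868554·0.703072 = 176.978931
B₀ = V₀ − E₀ = 459.2742 − 176.978931 = 282.295269
spread = −(1/T)·ln(B₀/D) − r = −(1/2.3332)·ln(282.295269/351.6449) − 0.0604 = 0.03374893
in basis points: 0.03374893 × 10⁴ = 337.4893 bp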